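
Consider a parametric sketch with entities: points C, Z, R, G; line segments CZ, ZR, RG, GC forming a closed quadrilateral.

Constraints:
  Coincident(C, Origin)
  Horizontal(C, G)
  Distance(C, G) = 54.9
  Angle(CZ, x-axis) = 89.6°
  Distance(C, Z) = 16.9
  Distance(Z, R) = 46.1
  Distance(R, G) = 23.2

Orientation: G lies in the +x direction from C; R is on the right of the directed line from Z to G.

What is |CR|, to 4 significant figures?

37.67

Checks: |ZR| = 46.10 ✓; |RG| = 23.20 ✓.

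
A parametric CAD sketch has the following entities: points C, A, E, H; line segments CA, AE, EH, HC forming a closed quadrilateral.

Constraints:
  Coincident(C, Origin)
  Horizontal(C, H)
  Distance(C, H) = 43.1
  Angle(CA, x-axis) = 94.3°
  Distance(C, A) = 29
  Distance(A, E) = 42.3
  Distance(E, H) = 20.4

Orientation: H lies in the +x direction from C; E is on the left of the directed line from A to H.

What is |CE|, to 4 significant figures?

44.00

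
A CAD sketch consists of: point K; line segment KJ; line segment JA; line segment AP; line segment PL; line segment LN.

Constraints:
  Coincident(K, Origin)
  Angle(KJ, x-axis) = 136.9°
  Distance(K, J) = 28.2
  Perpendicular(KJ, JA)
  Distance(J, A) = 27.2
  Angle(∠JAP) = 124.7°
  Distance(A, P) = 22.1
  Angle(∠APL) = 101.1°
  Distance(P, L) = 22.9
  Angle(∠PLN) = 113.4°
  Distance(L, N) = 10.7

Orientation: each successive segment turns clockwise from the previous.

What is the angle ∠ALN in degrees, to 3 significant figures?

74.8°

K is at the origin; KJ runs at 136.9° with length 28.2, so J = (-20.6, 19.3). KJ is perpendicular to JA, so JA runs at 46.9°; with |JA| = 27.2, A = (-2.01, 39.1). ∠JAP = 124.7° gives AP at -8.40° from the x-axis; with |AP| = 22.1, P = (19.9, 35.9). ∠APL = 101.1° gives PL at -87.3° from the x-axis; with |PL| = 22.9, L = (20.9, 13.0). ∠PLN = 113.4° gives LN at -154° from the x-axis; with |LN| = 10.7, N = (11.3, 8.32). Then cos ∠ALN = LA·LN / (|LA||LN|), giving 74.8°.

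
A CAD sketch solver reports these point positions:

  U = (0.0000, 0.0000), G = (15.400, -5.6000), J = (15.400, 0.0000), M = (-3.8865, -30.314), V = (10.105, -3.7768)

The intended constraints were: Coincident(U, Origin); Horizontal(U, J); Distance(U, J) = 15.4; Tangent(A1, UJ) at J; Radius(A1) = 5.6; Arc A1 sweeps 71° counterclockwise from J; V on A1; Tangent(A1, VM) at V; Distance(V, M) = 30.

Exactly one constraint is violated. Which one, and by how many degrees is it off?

Tangent(A1, VM) at V — off by 8.80°.

U = (0.00, 0.00) ✓; U.y = 0.00, J.y = 0.00 ✓; |UJ| = 15.40 ✓; ∠(GJ, JU) = 90.00° ✓; |GJ| = 5.600 ✓; bearing(G→V) − bearing(G→J) = 71.00° ✓; |GV| = 5.600 ✓; ∠(GV, VM) = 98.80° ✗; |VM| = 30.00 ✓.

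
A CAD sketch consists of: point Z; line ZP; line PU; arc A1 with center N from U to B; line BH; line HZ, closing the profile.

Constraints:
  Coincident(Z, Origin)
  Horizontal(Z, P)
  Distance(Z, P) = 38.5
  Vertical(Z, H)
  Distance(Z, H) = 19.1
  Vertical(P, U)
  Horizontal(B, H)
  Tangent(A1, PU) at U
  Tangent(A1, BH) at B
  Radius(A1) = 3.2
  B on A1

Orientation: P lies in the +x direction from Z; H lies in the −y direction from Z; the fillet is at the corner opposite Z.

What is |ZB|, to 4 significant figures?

40.14

Z is at the origin; ZP is horizontal with |ZP| = 38.5 and P on the +x side, so P = (38.50, 0.000). Z and H share the same x with |ZH| = 19.1 and H on the −y side, so H = (0.000, -19.10). The virtual corner opposite Z is at (38.50, -19.10). Since A1 is tangent to PU there, NU ⟂ PU and since A1 is tangent to BH there, NB ⟂ BH, with radius 3.2, so the center N sits 3.2 in from both sides at N = (35.30, -15.90). That places the tangent points at U = (38.50, -15.90) on PU and B = (35.30, -19.10) on BH. Then |ZB| = |B − Z| = 40.14.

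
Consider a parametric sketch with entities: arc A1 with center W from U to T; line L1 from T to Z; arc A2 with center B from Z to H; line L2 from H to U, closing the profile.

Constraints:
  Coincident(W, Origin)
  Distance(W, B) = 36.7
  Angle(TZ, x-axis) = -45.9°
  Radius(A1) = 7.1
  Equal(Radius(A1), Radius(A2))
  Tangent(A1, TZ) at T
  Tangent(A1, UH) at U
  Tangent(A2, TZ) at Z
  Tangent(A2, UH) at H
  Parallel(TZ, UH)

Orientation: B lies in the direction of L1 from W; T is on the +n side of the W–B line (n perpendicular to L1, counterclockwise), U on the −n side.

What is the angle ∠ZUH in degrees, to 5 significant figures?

21.152°

The slot axis is L1's direction at -45.9°, so u = (cos -45.9°, sin -45.9°) = (0.69591, -0.71813) and n = (−sin -45.9°, cos -45.9°) = (0.71813, 0.69591). W is at the origin and B lies 36.7 along u from W, so B = 36.7·u = (25.540, -26.355). Tangency of A1 to both parallel lines with radius 7.1 puts T and U at W ± 7.1·n: T = (5.0987, 4.9410), U = (-5.0987, -4.9410). Equal radii place Z and H the same way about B: Z = B + 7.1·n = (30.639, -21.414), H = B − 7.1·n = (20.441, -31.296). Then cos ∠ZUH = UZ·UH / (|UZ||UH|), giving 21.152°.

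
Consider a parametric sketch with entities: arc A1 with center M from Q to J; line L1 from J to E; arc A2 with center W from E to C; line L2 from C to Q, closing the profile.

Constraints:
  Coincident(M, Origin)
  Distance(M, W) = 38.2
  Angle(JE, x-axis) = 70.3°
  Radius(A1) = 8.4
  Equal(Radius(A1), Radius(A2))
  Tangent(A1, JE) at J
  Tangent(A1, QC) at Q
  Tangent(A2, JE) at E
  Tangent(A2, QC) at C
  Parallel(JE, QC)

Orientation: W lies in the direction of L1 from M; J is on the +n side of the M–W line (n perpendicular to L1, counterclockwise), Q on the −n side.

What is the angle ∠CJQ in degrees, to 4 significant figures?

66.26°

The slot axis is L1's direction at 70.3°, so u = (cos 70.3°, sin 70.3°) = (0.3371, 0.9415) and n = (−sin 70.3°, cos 70.3°) = (-0.9415, 0.3371). M is at the origin and W lies 38.2 along u from M, so W = 38.2·u = (12.88, 35.96). Tangency of A1 to both parallel lines with radius 8.4 puts J and Q at M ± 8.4·n: J = (-7.908, 2.832), Q = (7.908, -2.832). Equal radii place E and C the same way about W: E = W + 8.4·n = (4.969, 38.80), C = W − 8.4·n = (20.79, 33.13). Then cos ∠CJQ = JC·JQ / (|JC||JQ|), giving 66.26°.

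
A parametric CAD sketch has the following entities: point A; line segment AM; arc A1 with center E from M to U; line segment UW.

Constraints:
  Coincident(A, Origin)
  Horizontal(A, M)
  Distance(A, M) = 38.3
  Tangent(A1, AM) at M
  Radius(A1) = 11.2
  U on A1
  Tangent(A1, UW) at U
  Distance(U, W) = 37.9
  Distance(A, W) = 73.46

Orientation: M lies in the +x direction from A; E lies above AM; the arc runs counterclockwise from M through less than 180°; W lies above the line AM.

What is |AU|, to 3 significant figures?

50.0

Checks: |EU| = 11.20 ✓; ∠(EU, UW) = 90.00° ✓; |UW| = 37.90 ✓; |AW| = 73.46 ✓.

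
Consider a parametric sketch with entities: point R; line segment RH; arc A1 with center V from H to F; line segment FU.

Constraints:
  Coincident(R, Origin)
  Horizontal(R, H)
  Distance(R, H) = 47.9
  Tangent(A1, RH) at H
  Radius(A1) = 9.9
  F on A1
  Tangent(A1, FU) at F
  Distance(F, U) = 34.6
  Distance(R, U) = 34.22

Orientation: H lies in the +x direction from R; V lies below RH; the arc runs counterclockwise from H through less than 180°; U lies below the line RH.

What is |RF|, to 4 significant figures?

40.61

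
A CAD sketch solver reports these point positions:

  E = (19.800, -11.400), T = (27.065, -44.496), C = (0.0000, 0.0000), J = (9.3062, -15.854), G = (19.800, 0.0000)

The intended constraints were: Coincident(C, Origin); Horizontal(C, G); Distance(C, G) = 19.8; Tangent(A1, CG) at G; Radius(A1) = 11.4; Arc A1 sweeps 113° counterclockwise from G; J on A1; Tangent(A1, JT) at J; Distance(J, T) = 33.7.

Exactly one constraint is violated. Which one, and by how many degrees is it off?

Tangent(A1, JT) at J — off by 8.80°.

C = (0.00, 0.00) ✓; C.y = 0.00, G.y = 0.00 ✓; |CG| = 19.80 ✓; ∠(EG, GC) = 90.00° ✓; |EG| = 11.40 ✓; bearing(E→J) − bearing(E→G) = 113.0° ✓; |EJ| = 11.40 ✓; ∠(EJ, JT) = 81.20° ✗; |JT| = 33.70 ✓.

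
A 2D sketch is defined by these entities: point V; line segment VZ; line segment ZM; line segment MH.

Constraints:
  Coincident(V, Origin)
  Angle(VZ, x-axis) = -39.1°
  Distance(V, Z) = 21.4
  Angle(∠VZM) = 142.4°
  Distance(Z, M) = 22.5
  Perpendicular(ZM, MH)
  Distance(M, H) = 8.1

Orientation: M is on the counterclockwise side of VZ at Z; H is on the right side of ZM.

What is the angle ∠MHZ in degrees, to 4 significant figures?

70.20°

V is at the origin; VZ runs at -39.1° with length 21.4, so Z = 21.4·(cos -39.1°, sin -39.1°) = (16.61, -13.50). ∠VZM = 142.4°, so ZM runs at -39.1° + (180° − 142.4°) = -1.500° from the x-axis; with |ZM| = 22.5, M = Z + 22.5·(cos -1.500°, sin -1.500°) = (39.10, -14.09). ZM is perpendicular to MH; with |MH| = 8.1 on the right of ZM, H = M + 8.1·(-0.02618, -0.9997) = (38.89, -22.18). Then cos ∠MHZ = HM·HZ / (|HM||HZ|), giving 70.20°.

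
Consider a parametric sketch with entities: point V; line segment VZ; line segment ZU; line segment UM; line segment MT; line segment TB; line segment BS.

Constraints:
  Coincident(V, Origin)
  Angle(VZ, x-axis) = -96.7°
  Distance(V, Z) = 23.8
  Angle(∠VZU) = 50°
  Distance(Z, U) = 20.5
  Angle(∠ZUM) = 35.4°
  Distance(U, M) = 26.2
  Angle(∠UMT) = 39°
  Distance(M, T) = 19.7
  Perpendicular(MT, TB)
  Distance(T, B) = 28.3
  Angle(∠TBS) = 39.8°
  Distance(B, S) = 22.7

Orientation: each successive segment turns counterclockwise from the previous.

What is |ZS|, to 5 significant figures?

17.116

The perpendicularity gives TB at right angles to MT, so TB runs at 48.900°; with |TB| = 28.3, B = (21.624, -3.0469). ∠TBS = 39.8° gives BS at -170.90° from the x-axis; with |BS| = 22.7, S = (-0.79049, -6.6371). Then |ZS| = |S − Z| = 17.116.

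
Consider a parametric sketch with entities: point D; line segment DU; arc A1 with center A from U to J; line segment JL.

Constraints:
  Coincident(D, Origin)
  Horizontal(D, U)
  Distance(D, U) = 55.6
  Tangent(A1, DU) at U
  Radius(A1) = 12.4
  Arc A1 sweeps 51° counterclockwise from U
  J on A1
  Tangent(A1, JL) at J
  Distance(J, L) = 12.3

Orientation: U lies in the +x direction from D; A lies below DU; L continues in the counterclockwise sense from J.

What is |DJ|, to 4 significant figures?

46.19

The tangent condition forces AU to be normal to DU, so A = U + (0, -12.4) = (55.60, -12.40). On A1, U sits at bearing 90° from A; a 51° counterclockwise sweep puts J at bearing 141°, so J = A + 12.4·(cos 141°, sin 141°) = (45.96, -4.596). Then |DJ| = |J − D| = 46.19.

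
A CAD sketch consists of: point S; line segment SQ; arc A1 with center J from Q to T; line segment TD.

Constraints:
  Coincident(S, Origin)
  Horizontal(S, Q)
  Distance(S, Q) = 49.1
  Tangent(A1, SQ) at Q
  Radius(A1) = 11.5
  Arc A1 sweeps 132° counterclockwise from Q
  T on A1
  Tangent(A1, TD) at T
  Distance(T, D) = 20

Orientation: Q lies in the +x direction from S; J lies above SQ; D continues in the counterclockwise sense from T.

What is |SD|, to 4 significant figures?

55.85

S is at the origin; SQ is horizontal with |SQ| = 49.1 and Q on the +x side, so Q = (49.10, 0.000). Since A1 is tangent to SQ there, JQ ⟂ SQ, so J = Q + (0, 11.5) = (49.10, 11.50). On A1, Q sits at bearing -90° from J; a 132° counterclockwise sweep puts T at bearing 42°, so T = J + 11.5·(cos 42°, sin 42°) = (57.65, 19.20). Tangency of A1 to TD means the radius JT is perpendicular to TD, so TD runs along (−sin 42°, cos 42°); with |TD| = 20.0, D = (44.26, 34.06). Then |SD| = |D − S| = 55.85.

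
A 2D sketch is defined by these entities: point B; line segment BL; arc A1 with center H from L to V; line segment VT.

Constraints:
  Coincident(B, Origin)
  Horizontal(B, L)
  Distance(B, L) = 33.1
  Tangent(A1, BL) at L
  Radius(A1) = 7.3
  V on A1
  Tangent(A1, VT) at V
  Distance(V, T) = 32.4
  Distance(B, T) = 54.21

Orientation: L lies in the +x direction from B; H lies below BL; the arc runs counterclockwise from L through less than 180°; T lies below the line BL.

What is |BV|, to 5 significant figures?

27.850

B is at the origin; BL is horizontal with |BL| = 33.1 and L on the +x side, so L = (33.100, 0.0000). Tangency of A1 to BL means the radius HL is perpendicular to BL, so H = L + (0, -7.3) = (33.100, -7.3000). Since HV ⟂ VT (tangency), |HT| = √(7.3² + 32.4²) = 33.212 regardless of where V sits on A1. So T lies on both circle(B, 54.21) and circle(H, 33.212); the below-BL intersection is T = (36.181, -40.369). V is the foot of the tangent from T: V = (26.158, -9.5583).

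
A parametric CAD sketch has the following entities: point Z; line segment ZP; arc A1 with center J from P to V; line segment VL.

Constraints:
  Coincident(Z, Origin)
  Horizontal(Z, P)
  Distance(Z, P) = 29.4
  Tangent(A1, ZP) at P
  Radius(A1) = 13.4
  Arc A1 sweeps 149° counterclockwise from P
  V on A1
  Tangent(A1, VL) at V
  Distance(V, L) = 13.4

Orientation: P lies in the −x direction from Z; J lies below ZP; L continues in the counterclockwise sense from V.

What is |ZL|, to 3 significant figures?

40.3

Z is at the origin; Z and P share the same y with |ZP| = 29.4 and P on the −x side, so P = (-29.4, 0.00). A1 meets ZP tangentially, so JP is at right angles to ZP, so J = P + (0, -13.4) = (-29.4, -13.4). On A1, P sits at bearing 90° from J; a 149° counterclockwise sweep puts V at bearing 239°, so V = J + 13.4·(cos 239°, sin 239°) = (-36.3, -24.9). A1 meets VL tangentially, so JV is at right angles to VL, so VL runs along (−sin 239°, cos 239°); with |VL| = 13.4, L = (-24.8, -31.8). Then |ZL| = |L − Z| = 40.3.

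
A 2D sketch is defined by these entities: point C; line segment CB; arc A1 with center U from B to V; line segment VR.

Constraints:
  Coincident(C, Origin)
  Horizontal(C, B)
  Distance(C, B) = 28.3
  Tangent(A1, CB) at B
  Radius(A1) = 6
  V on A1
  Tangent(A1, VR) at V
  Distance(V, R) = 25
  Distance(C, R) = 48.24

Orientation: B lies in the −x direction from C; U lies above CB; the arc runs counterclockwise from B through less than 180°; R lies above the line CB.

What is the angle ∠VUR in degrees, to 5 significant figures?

76.504°

C is at the origin; C and B share the same y with |CB| = 28.3 and B on the −x side, so B = (-28.300, 0.0000). Since A1 is tangent to CB there, UB ⟂ CB, so U = B + (0, 6) = (-28.300, 6.0000). Since UV ⟂ VR (tangency), |UR| = √(6.0² + 25.0²) = 25.710 regardless of where V sits on A1. So R lies on both circle(C, 48.24) and circle(U, 25.710); the above-CB intersection is R = (-37.893, 29.853). V is the foot of the tangent from R: V = (-23.410, 9.4761).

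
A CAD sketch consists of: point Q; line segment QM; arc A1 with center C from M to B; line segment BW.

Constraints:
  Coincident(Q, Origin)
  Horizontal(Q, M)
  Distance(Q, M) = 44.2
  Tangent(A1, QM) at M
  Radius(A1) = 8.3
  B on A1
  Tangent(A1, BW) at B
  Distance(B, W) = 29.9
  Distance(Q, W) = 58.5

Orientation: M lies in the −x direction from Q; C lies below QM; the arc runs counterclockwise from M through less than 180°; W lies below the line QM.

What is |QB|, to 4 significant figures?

53.23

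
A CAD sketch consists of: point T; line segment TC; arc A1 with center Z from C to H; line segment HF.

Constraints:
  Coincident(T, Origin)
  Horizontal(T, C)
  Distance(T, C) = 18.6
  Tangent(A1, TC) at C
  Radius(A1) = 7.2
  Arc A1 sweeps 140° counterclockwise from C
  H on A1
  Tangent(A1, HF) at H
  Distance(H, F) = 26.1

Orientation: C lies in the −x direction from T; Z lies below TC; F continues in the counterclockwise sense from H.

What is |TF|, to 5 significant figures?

29.669

T is at the origin; T and C share the same y with |TC| = 18.6 and C on the −x side, so C = (-18.600, 0.0000). Since A1 is tangent to TC there, ZC ⟂ TC, so Z = C + (0, -7.2) = (-18.600, -7.2000). On A1, C sits at bearing 90° from Z; a 140° counterclockwise sweep puts H at bearing 230°, so H = Z + 7.2·(cos 230°, sin 230°) = (-23.228, -12.716). Tangency of A1 to HF means the radius ZH is perpendicular to HF, so HF runs along (−sin 230°, cos 230°); with |HF| = 26.1, F = (-3.2343, -29.492). Then |TF| = |F − T| = 29.669.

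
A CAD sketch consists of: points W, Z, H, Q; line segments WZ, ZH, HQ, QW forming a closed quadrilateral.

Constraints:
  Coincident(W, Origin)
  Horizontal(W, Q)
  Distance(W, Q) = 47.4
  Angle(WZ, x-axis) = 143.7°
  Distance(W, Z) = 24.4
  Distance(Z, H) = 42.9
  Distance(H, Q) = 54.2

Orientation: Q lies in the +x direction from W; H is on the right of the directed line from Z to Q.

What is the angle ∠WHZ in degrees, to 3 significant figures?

28.2°

W is at the origin; W and Q share the same y with |WQ| = 47.4 and Q in +x, so Q = (47.4, 0). WZ runs at 143.7° with |WZ| = 24.4, so Z = (-19.7, 14.4). H is determined by |ZH| = 42.9 and |HQ| = 54.2 together: it lies at the intersection of circle(Z, 42.9) and circle(Q, 54.2). With |ZQ| = 68.6, the foot of the radical line on ZQ is 26.3 from Z and the perpendicular offset is √(42.9² − 26.3²) = 33.9. Taking the right-of-ZQ solution: H = (-1.09, -24.2).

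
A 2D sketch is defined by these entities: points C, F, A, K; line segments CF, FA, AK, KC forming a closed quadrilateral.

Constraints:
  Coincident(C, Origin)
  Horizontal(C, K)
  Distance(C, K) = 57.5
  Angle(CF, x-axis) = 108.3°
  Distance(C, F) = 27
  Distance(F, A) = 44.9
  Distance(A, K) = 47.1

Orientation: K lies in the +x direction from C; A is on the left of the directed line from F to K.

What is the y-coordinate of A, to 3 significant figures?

40.7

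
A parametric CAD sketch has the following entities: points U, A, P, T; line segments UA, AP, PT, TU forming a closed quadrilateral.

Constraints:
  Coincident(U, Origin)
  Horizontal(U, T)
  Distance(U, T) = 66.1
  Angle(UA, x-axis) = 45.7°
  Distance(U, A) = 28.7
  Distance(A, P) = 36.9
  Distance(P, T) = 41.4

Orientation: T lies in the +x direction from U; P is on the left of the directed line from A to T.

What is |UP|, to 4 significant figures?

64.99

Checks: |AP| = 36.90 ✓; |PT| = 41.40 ✓.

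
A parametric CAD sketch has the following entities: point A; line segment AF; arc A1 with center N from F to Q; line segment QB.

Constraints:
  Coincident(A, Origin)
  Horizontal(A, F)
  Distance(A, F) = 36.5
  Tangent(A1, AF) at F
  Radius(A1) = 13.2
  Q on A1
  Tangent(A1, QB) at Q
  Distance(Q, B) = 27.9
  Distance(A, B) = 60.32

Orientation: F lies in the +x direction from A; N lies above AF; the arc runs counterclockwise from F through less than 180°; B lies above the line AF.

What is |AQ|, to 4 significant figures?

51.99

Checks: |NQ| = 13.20 ✓; ∠(NQ, QB) = 90.00° ✓; |QB| = 27.90 ✓; |AB| = 60.32 ✓.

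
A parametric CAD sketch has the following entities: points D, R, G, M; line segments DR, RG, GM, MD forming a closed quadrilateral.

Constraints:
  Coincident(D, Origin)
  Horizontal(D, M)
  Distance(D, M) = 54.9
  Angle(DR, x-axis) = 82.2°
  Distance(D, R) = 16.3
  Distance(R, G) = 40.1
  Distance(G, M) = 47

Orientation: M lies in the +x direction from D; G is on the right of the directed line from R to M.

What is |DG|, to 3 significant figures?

26.1

Checks: |RG| = 40.10 ✓; |GM| = 47.00 ✓.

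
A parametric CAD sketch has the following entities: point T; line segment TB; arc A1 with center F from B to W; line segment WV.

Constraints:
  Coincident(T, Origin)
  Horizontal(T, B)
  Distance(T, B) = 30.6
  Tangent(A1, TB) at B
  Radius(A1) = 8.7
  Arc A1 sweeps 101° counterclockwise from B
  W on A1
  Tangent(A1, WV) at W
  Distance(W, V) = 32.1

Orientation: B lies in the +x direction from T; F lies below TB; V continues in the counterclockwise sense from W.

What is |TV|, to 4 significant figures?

50.47

On A1, B sits at bearing 90° from F; a 101° counterclockwise sweep puts W at bearing 191°, so W = F + 8.7·(cos 191°, sin 191°) = (22.06, -10.36). Since A1 is tangent to WV there, FW ⟂ WV, so WV runs along (−sin 191°, cos 191°); with |WV| = 32.1, V = (28.18, -41.87). Then |TV| = |V − T| = 50.47.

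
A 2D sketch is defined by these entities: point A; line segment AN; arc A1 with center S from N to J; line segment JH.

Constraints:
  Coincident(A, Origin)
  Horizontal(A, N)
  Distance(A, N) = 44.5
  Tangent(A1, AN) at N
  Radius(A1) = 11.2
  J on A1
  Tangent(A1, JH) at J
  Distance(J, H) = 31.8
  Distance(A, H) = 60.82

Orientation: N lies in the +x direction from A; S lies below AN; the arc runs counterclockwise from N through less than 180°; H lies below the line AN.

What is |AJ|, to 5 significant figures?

36.368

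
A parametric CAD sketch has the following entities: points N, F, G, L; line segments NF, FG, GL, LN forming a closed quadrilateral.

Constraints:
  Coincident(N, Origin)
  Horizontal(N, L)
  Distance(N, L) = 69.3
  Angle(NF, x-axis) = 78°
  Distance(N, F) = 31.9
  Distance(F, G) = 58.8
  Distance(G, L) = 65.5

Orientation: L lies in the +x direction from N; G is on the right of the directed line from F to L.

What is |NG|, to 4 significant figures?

29.22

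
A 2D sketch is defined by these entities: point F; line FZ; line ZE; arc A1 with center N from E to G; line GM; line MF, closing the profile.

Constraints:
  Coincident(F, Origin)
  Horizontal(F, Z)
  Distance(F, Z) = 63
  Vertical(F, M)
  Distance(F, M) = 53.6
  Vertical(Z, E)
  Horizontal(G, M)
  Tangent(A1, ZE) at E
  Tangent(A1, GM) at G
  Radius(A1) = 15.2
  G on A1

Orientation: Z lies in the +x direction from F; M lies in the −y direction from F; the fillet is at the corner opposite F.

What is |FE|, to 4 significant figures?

73.78

F is at the origin; FZ is horizontal with |FZ| = 63.0 and Z on the +x side, so Z = (63.00, 0.000). F and M share the same x with |FM| = 53.6 and M on the −y side, so M = (0.000, -53.60). The virtual corner opposite F is at (63.00, -53.60). Tangency of A1 to ZE means the radius NE is perpendicular to ZE and the tangent condition forces NG to be normal to GM, with radius 15.2, so the center N sits 15.2 in from both sides at N = (47.80, -38.40). That places the tangent points at E = (63.00, -38.40) on ZE and G = (47.80, -53.60) on GM. Then |FE| = |E − F| = 73.78.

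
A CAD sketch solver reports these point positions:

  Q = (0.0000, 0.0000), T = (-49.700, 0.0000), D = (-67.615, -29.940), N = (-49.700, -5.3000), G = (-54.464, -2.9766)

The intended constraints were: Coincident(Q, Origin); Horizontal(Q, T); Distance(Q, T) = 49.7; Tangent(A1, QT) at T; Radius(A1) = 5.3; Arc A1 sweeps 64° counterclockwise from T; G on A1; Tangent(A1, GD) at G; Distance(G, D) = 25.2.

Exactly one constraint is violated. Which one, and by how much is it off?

Distance(G, D) = 25.2 — off by 4.80.

Q = (0.00, 0.00) ✓; Q.y = 0.00, T.y = 0.00 ✓; |QT| = 49.70 ✓; ∠(NT, TQ) = 90.00° ✓; |NT| = 5.300 ✓; bearing(N→G) − bearing(N→T) = 64.00° ✓; |NG| = 5.300 ✓; ∠(NG, GD) = 90.00° ✓; |GD| = 30.00 ✗.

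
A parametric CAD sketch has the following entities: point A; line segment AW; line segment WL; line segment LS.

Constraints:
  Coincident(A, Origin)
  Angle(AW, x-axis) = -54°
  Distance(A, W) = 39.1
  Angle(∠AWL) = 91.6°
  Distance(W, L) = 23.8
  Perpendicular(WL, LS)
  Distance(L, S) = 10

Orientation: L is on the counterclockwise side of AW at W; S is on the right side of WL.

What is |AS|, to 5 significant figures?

55.036

∠AWL = 91.6°, so WL runs at -54.0° + (180° − 91.6°) = 34.400° from the x-axis; with |WL| = 23.8, L = W + 23.8·(cos 34.400°, sin 34.400°) = (42.620, -18.186). WL is perpendicular to LS; with |LS| = 10.0 on the right of WL, S = L + 10.0·(0.56497, -0.82511) = (48.270, -26.437). Then |AS| = |S − A| = 55.036.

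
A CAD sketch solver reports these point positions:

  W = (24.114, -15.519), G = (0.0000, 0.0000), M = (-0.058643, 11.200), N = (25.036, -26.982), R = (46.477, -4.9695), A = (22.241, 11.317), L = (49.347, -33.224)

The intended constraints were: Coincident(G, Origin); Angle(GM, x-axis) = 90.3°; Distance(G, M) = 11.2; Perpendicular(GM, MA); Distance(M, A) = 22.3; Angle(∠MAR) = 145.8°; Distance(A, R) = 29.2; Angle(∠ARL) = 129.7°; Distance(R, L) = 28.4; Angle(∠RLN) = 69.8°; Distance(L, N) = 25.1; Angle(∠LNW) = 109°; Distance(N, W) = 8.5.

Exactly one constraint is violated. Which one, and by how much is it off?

Distance(N, W) = 8.5 — off by 3.00.

G = (0.00, 0.00) ✓; GM at 90.30° ✓; |GM| = 11.20 ✓; ∠(GM, MA) = 90.00° ✓; |MA| = 22.30 ✓; ∠MAR = 145.8° ✓; |AR| = 29.20 ✓; ∠ARL = 129.7° ✓; |RL| = 28.40 ✓; ∠RLN = 69.80° ✓; |LN| = 25.10 ✓; ∠LNW = 109.0° ✓; |NW| = 11.50 ✗.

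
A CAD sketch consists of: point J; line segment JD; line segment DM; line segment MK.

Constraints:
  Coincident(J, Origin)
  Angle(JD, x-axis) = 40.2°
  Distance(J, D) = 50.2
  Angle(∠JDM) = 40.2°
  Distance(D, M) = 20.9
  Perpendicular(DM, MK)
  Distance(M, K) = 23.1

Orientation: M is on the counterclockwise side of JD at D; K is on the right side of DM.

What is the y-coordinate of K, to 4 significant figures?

55.50

J is at the origin; JD runs at 40.2° with length 50.2, so D = 50.2·(cos 40.2°, sin 40.2°) = (38.34, 32.40). ∠JDM = 40.2°, so DM runs at 40.2° + (180° − 40.2°) = 180.0° from the x-axis; with |DM| = 20.9, M = D + 20.9·(cos 180.0°, sin 180.0°) = (17.44, 32.40). The perpendicularity gives MK at right angles to DM; with |MK| = 23.1 on the right of DM, K = M + 23.1·(1.225e-16, 1.000) = (17.44, 55.50). So K.y = 55.50.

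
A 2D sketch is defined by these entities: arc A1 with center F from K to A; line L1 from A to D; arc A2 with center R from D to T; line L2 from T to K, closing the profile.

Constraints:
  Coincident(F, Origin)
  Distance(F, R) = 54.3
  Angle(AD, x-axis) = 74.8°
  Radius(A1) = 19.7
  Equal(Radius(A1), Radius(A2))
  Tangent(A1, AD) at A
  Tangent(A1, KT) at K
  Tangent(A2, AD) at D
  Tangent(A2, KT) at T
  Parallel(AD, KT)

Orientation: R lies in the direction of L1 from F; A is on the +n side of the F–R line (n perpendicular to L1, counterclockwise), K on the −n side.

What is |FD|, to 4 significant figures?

57.76

The slot axis is L1's direction at 74.8°, so u = (cos 74.8°, sin 74.8°) = (0.2622, 0.9650) and n = (−sin 74.8°, cos 74.8°) = (-0.9650, 0.2622). F is at the origin and R lies 54.3 along u from F, so R = 54.3·u = (14.24, 52.40). Tangency of A1 to both parallel lines with radius 19.7 puts A and K at F ± 19.7·n: A = (-19.01, 5.165), K = (19.01, -5.165). Equal radii place D and T the same way about R: D = R + 19.7·n = (-4.774, 57.57), T = R − 19.7·n = (33.25, 47.24). Then |FD| = |D − F| = 57.76.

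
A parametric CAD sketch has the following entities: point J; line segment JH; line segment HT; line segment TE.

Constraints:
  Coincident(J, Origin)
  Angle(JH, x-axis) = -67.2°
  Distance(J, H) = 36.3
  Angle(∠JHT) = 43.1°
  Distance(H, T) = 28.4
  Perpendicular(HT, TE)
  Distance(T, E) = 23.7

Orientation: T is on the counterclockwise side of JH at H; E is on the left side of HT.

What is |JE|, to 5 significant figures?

2.1926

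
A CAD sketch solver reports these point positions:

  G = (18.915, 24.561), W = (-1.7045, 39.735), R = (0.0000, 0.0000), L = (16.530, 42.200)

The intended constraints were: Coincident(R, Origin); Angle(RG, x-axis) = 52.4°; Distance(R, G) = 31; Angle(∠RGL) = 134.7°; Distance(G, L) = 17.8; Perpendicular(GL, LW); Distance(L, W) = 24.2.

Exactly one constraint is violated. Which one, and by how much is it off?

Distance(L, W) = 24.2 — off by 5.80.

R = (0.00, 0.00) ✓; RG at 52.40° ✓; |RG| = 31.00 ✓; ∠RGL = 134.7° ✓; |GL| = 17.80 ✓; ∠(GL, LW) = 90.00° ✓; |LW| = 18.40 ✗.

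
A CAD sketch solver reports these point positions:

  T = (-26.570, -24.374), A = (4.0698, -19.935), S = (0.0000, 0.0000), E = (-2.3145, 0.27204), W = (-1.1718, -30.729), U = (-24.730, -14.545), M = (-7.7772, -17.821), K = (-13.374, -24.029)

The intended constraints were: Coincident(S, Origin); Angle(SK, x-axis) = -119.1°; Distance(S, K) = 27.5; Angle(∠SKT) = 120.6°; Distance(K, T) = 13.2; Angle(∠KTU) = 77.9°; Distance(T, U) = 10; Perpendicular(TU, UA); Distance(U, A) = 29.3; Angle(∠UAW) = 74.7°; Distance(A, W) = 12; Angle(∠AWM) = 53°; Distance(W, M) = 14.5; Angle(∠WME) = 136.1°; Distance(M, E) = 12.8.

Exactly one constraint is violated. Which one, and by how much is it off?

Distance(M, E) = 12.8 — off by 6.10.

S = (0.00, 0.00) ✓; SK at -119.1° ✓; |SK| = 27.50 ✓; ∠SKT = 120.6° ✓; |KT| = 13.20 ✓; ∠KTU = 77.90° ✓; |TU| = 10.00 ✓; ∠(TU, UA) = 90.00° ✓; |UA| = 29.30 ✓; ∠UAW = 74.70° ✓; |AW| = 12.00 ✓; ∠AWM = 53.00° ✓; |WM| = 14.50 ✓; ∠WME = 136.1° ✓; |ME| = 18.90 ✗.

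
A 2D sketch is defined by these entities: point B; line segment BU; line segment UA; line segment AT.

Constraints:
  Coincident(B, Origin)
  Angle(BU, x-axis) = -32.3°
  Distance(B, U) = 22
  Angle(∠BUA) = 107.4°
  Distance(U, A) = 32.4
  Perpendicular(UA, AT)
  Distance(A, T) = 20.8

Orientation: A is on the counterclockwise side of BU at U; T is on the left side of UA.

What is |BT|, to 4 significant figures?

38.98

B is at the origin; BU runs at -32.3° with length 22.0, so U = 22.0·(cos -32.3°, sin -32.3°) = (18.60, -11.76). ∠BUA = 107.4°, so UA runs at -32.3° + (180° − 107.4°) = 40.30° from the x-axis; with |UA| = 32.4, A = U + 32.4·(cos 40.30°, sin 40.30°) = (43.31, 9.200). The perpendicularity gives AT at right angles to UA; with |AT| = 20.8 on the left of UA, T = A + 20.8·(-0.6468, 0.7627) = (29.85, 25.06). Then |BT| = |T − B| = 38.98.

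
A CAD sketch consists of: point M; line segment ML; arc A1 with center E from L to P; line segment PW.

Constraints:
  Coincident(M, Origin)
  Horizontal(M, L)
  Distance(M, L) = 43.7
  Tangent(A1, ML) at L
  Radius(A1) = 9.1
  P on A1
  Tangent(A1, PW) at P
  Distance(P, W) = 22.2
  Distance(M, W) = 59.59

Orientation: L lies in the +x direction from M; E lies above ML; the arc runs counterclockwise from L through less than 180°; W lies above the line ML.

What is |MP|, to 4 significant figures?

53.71

M is at the origin; ML is horizontal with |ML| = 43.7 and L on the +x side, so L = (43.70, 0.000). A1 meets ML tangentially, so EL is at right angles to ML, so E = L + (0, 9.1) = (43.70, 9.100). Since EP ⟂ PW (tangency), |EW| = √(9.1² + 22.2²) = 23.99 regardless of where P sits on A1. So W lies on both circle(M, 59.59) and circle(E, 23.99); the above-ML intersection is W = (50.13, 32.21). P is the foot of the tangent from W: P = (52.74, 10.17).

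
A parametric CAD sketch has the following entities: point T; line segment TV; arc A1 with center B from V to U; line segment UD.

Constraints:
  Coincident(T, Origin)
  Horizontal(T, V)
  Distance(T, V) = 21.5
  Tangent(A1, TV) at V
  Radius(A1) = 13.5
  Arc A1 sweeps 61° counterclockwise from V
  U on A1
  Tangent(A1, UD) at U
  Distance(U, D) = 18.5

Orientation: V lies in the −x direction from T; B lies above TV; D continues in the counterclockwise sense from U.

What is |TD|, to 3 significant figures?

23.1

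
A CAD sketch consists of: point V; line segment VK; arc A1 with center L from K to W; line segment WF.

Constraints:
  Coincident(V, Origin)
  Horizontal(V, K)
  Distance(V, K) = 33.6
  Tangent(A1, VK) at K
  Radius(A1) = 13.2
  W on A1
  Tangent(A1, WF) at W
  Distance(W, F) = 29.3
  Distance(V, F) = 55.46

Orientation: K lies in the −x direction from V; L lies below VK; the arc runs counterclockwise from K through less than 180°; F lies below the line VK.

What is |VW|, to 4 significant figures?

49.25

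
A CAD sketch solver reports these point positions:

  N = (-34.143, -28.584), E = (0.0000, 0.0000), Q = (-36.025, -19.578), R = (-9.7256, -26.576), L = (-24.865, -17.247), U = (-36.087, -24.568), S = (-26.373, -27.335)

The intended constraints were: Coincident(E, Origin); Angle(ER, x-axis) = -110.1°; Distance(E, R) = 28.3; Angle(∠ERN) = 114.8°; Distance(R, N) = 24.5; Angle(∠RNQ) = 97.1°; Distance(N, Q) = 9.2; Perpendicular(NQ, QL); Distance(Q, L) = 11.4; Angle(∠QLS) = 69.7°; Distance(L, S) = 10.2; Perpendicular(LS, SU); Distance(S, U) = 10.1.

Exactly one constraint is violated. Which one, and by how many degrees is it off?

Perpendicular(LS, SU) — off by 7.40°.

E = (0.00, 0.00) ✓; ER at -110.1° ✓; |ER| = 28.30 ✓; ∠ERN = 114.8° ✓; |RN| = 24.50 ✓; ∠RNQ = 97.10° ✓; |NQ| = 9.201 ✓; ∠(NQ, QL) = 90.01° ✓; |QL| = 11.40 ✓; ∠QLS = 69.70° ✓; |LS| = 10.20 ✓; ∠(LS, SU) = 97.40° ✗; |SU| = 10.10 ✓.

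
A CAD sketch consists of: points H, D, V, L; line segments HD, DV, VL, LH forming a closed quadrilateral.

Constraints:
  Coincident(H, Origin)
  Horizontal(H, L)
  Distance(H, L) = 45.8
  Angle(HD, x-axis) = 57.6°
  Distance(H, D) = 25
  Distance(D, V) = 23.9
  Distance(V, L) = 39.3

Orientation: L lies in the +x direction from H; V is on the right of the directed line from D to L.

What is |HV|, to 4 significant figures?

6.781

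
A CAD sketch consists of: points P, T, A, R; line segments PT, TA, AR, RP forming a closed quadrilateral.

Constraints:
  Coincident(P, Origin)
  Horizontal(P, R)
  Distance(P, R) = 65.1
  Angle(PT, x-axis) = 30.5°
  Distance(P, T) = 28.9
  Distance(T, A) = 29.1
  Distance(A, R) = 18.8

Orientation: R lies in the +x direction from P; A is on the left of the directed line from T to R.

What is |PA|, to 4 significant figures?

56.09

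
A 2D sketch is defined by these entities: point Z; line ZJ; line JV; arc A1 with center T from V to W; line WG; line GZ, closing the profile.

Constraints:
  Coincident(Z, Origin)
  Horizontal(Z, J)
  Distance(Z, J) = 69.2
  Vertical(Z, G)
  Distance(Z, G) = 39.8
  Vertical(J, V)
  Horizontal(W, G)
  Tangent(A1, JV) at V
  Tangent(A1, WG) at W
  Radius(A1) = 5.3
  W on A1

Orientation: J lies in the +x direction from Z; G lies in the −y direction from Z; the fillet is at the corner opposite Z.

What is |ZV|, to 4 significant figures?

77.32

Z is at the origin; ZJ is horizontal with |ZJ| = 69.2 and J on the +x side, so J = (69.20, 0.000). Z and G share the same x with |ZG| = 39.8 and G on the −y side, so G = (0.000, -39.80). The virtual corner opposite Z is at (69.20, -39.80). Tangency of A1 to JV means the radius TV is perpendicular to JV and since A1 is tangent to WG there, TW ⟂ WG, with radius 5.3, so the center T sits 5.3 in from both sides at T = (63.90, -34.50). That places the tangent points at V = (69.20, -34.50) on JV and W = (63.90, -39.80) on WG. Then |ZV| = |V − Z| = 77.32.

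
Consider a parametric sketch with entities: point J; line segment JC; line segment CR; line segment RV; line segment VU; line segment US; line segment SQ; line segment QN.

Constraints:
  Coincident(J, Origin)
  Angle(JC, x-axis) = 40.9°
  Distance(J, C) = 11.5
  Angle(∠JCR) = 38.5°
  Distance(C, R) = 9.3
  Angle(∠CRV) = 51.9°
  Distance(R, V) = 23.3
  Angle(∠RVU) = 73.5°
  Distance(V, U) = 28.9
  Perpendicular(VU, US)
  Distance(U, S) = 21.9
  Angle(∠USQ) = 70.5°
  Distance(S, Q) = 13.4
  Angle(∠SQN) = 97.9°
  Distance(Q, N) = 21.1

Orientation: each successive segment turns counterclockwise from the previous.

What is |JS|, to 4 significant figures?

28.22

J is at the origin; JC runs at 40.9° with length 11.5, so C = (8.692, 7.530). ∠JCR = 38.5° gives CR at -177.6° from the x-axis; with |CR| = 9.3, R = (-0.5995, 7.140). ∠CRV = 51.9° gives RV at -49.50° from the x-axis; with |RV| = 23.3, V = (14.53, -10.58). ∠RVU = 73.5° gives VU at 57.00° from the x-axis; with |VU| = 28.9, U = (30.27, 13.66). VU is perpendicular to US, so US runs at 147.0°; with |US| = 21.9, S = (11.91, 25.59). Then |JS| = |S − J| = 28.22.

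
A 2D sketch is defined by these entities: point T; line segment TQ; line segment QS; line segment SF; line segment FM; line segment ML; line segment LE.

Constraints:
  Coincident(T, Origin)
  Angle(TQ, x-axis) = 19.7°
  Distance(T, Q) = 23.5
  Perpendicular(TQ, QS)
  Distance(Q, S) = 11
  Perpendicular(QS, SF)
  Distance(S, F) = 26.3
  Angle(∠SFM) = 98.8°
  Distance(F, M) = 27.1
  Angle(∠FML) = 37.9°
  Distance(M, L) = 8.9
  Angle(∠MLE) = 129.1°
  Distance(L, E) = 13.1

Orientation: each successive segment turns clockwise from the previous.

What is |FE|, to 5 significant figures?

7.7350

T is at the origin; TQ runs at 19.7° with length 23.5, so Q = (22.125, 7.9217). TQ ⟂ QS, so QS runs at -70.300°; with |QS| = 11.0, S = (25.833, -2.4344). QS ⟂ SF, so SF runs at -160.30°; with |SF| = 26.3, F = (1.0719, -11.300). ∠SFM = 98.8° gives FM at 118.50° from the x-axis; with |FM| = 27.1, M = (-11.859, 12.516). ∠FML = 37.9° gives ML at -23.600° from the x-axis; with |ML| = 8.9, L = (-3.7034, 8.9528). ∠MLE = 129.1° gives LE at -74.500° from the x-axis; with |LE| = 13.1, E = (-0.20262, -3.6708). Then |FE| = |E − F| = 7.7350.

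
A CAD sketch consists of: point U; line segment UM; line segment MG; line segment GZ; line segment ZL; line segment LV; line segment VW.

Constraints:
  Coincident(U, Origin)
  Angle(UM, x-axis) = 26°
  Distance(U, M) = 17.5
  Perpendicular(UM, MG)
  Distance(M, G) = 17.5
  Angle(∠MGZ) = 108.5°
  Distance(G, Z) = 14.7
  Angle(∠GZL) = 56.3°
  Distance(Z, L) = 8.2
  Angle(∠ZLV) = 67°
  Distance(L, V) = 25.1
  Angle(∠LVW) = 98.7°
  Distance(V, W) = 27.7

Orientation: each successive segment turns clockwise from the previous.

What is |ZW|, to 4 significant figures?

32.77

U is at the origin; UM runs at 26.0° with length 17.5, so M = (15.73, 7.671). UM is perpendicular to MG, so MG runs at -64.00°; with |MG| = 17.5, G = (23.40, -8.057). ∠MGZ = 108.5° gives GZ at -135.5° from the x-axis; with |GZ| = 14.7, Z = (12.92, -18.36). ∠GZL = 56.3° gives ZL at 100.8° from the x-axis; with |ZL| = 8.2, L = (11.38, -10.31). ∠ZLV = 67.0° gives LV at -12.20° from the x-axis; with |LV| = 25.1, V = (35.91, -15.61). ∠LVW = 98.7° gives VW at -93.50° from the x-axis; with |VW| = 27.7, W = (34.22, -43.26). Then |ZW| = |W − Z| = 32.77.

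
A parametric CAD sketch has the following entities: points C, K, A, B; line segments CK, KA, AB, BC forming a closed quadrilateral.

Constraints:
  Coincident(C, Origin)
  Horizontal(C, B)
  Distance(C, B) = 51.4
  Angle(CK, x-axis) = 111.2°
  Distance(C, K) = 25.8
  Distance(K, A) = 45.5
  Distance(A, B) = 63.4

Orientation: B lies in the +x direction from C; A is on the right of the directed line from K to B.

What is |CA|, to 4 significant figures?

22.97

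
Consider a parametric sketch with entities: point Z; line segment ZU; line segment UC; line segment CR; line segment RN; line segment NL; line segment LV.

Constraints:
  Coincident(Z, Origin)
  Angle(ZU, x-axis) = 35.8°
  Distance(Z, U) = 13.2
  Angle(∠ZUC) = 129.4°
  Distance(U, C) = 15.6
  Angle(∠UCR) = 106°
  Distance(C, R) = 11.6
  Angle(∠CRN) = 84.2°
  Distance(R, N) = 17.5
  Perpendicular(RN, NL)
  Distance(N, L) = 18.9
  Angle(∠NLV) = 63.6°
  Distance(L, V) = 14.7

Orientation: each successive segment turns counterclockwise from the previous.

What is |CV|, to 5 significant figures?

3.2662

Z is at the origin; ZU runs at 35.8° with length 13.2, so U = (10.706, 7.7214). ∠ZUC = 129.4° gives UC at 86.400° from the x-axis; with |UC| = 15.6, C = (11.686, 23.291). ∠UCR = 106.0° gives CR at 160.40° from the x-axis; with |CR| = 11.6, R = (0.75771, 27.182). ∠CRN = 84.2° gives RN at -103.80° from the x-axis; with |RN| = 17.5, N = (-3.4166, 10.187). RN is perpendicular to NL, so NL runs at -13.800°; with |NL| = 18.9, L = (14.938, 5.6788). ∠NLV = 63.6° gives LV at 102.60° from the x-axis; with |LV| = 14.7, V = (11.731, 20.025). Then |CV| = |V − C| = 3.2662.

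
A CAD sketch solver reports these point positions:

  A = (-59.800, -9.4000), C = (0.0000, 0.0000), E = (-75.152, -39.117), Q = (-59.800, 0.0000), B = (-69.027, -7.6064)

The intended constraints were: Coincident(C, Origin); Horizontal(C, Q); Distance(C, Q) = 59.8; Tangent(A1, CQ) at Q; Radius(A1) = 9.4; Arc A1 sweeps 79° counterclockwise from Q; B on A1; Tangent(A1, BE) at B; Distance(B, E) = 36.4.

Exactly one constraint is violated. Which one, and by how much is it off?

Distance(B, E) = 36.4 — off by 4.30.

C = (0.00, 0.00) ✓; C.y = 0.00, Q.y = 0.00 ✓; |CQ| = 59.80 ✓; ∠(AQ, QC) = 90.00° ✓; |AQ| = 9.400 ✓; bearing(A→B) − bearing(A→Q) = 79.00° ✓; |AB| = 9.400 ✓; ∠(AB, BE) = 90.00° ✓; |BE| = 32.10 ✗.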